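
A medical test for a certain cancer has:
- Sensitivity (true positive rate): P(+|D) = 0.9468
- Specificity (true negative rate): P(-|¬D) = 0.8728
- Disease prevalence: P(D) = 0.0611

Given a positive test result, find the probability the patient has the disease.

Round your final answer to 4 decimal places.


Let D = has disease, + = positive test

Given:
- P(D) = 0.0611 (prevalence)
- P(+|D) = 0.9468 (sensitivity)
- P(-|¬D) = 0.8728 (specificity)
- P(+|¬D) = 0.1272 (false positive rate = 1 - specificity)

Step 1: Find P(+)
P(+) = P(+|D)P(D) + P(+|¬D)P(¬D)
     = 0.9468 × 0.0611 + 0.1272 × 0.9389
     = 0.05784948 + 0.11942808
     = 0.17727756

Step 2: Apply Bayes' theorem for P(D|+)
P(D|+) = P(+|D)P(D) / P(+)
       = 0.05784948 / 0.17727756
       = 0.3263


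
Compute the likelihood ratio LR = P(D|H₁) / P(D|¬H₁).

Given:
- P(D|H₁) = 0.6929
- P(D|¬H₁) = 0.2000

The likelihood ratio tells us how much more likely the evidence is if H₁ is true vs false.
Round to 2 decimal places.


Likelihood Ratio (LR) = P(D|H₁) / P(D|¬H₁)

LR = 0.6929 / 0.2000
   = 3.46

The evidence is 3.46 times more likely if H₁ is true than if H₁ is false.
LR > 1, so observing D raises the odds in favor of H₁.


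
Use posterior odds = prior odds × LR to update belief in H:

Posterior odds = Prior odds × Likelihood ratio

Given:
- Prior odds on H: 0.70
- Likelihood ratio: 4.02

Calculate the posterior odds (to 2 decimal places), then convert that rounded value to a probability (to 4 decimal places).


Step 1: Calculate posterior odds
Posterior odds = Prior odds × LR
               = 0.70 × 4.02
               = 2.81

Step 2: Convert to probability
P(H|E) = Posterior odds / (1 + Posterior odds)
       = 2.81 / (1 + 2.81)
       = 2.81 / 3.81
       = 0.7375

The evidence increased P(H) from 0.4118 to 0.7375.


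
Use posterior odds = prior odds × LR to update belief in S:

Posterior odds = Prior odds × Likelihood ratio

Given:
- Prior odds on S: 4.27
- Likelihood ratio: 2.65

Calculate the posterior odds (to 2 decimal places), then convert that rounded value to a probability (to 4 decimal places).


Step 1: Calculate posterior odds
Posterior odds = Prior odds × LR
               = 4.27 × 2.65
               = 11.32

Step 2: Convert to probability
P(S|E) = Posterior odds / (1 + Posterior odds)
       = 11.32 / (1 + 11.32)
       = 11.32 / 12.32
       = 0.9188

The evidence increased P(S) from 0.8102 to 0.9188.


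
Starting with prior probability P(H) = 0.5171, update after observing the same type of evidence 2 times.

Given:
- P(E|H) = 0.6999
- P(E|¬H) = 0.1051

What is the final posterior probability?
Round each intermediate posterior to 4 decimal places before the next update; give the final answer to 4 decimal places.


Sequential Bayesian updating:

Initial prior: P(H) = 0.5171

Update 1:
  P(E) = 0.6999 × 0.5171 + 0.1051 × 0.4829 = 0.36191829 + 0.05075279 = 0.41267108
  P(H|E) = 0.36191829 / 0.41267108 = 0.8770

Update 2:
  P(E) = 0.6999 × 0.8770 + 0.1051 × 0.1230 = 0.61381230 + 0.01292730 = 0.62673960
  P(H|E) = 0.61381230 / 0.62673960 = 0.9794

Final posterior: 0.9794


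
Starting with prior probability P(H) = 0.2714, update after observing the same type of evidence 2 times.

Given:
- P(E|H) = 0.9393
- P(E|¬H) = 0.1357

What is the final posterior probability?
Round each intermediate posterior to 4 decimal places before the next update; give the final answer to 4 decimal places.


Sequential Bayesian updating:

Initial prior: P(H) = 0.2714

Update 1:
  P(E) = 0.9393 × 0.2714 + 0.1357 × 0.7286 = 0.25492602 + 0.09887102 = 0.35379704
  P(H|E) = 0.25492602 / 0.35379704 = 0.7205

Update 2:
  P(E) = 0.9393 × 0.7205 + 0.1357 × 0.2795 = 0.67676565 + 0.03792815 = 0.71469380
  P(H|E) = 0.67676565 / 0.71469380 = 0.9469

Final posterior: 0.9469


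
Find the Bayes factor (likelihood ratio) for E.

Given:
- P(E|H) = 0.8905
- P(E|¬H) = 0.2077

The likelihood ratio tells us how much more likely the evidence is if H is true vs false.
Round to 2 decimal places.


Likelihood Ratio (LR) = P(E|H) / P(E|¬H)

LR = 0.8905 / 0.2077
   = 4.29

The evidence is 4.29 times more likely if H is true than if H is false.
Because LR exceeds 1, E is evidence for H.


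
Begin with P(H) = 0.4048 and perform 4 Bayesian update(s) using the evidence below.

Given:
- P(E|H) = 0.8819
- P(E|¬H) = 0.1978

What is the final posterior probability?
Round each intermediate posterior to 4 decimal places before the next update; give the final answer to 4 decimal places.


Sequential Bayesian updating:

Initial prior: P(H) = 0.4048

Update 1:
  P(E) = 0.8819 × 0.4048 + 0.1978 × 0.5952 = 0.35699312 + 0.11773056 = 0.47472368
  P(H|E) = 0.35699312 / 0.47472368 = 0.7520

Update 2:
  P(E) = 0.8819 × 0.7520 + 0.1978 × 0.2480 = 0.66318880 + 0.04905440 = 0.71224320
  P(H|E) = 0.66318880 / 0.71224320 = 0.9311

Update 3:
  P(E) = 0.8819 × 0.9311 + 0.1978 × 0.0689 = 0.82113709 + 0.01362842 = 0.83476551
  P(H|E) = 0.82113709 / 0.83476551 = 0.9837

Update 4:
  P(E) = 0.8819 × 0.9837 + 0.1978 × 0.0163 = 0.86752503 + 0.00322414 = 0.87074917
  P(H|E) = 0.86752503 / 0.87074917 = 0.9963

Final posterior: 0.9963


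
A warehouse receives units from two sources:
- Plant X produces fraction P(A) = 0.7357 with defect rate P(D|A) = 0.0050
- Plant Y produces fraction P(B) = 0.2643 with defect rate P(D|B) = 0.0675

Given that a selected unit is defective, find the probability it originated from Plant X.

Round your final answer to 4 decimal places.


Let A = from Plant X, D = defective

Given:
- P(A) = 0.7357, P(B) = 0.2643
- P(D|A) = 0.0050, P(D|B) = 0.0675

Step 1: Find P(D)
P(D) = P(D|A)P(A) + P(D|B)P(B)
     = 0.0050 × 0.7357 + 0.0675 × 0.2643
     = 0.00367850 + 0.01784025
     = 0.02151875

Step 2: Apply Bayes' theorem
P(A|D) = P(D|A)P(A) / P(D)
       = 0.00367850 / 0.02151875
       = 0.1709


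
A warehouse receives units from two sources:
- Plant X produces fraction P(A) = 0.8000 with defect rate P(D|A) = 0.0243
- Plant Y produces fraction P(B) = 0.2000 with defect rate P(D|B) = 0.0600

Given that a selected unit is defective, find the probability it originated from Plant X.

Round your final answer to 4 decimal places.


Let A = from Plant X, D = defective

Given:
- P(A) = 0.8000, P(B) = 0.2000
- P(D|A) = 0.0243, P(D|B) = 0.0600

Step 1: Find P(D)
P(D) = P(D|A)P(A) + P(D|B)P(B)
     = 0.0243 × 0.8000 + 0.0600 × 0.2000
     = 0.01944000 + 0.01200000
     = 0.03144000

Step 2: Apply Bayes' theorem
P(A|D) = P(D|A)P(A) / P(D)
       = 0.01944000 / 0.03144000
       = 0.6183


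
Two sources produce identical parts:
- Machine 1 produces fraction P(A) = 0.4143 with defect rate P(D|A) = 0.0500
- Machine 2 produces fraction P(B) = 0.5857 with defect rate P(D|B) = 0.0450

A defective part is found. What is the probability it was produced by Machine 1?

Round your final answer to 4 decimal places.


Let A = from Machine 1, D = defective

Given:
- P(A) = 0.4143, P(B) = 0.5857
- P(D|A) = 0.0500, P(D|B) = 0.0450

Step 1: Find P(D)
P(D) = P(D|A)P(A) + P(D|B)P(B)
     = 0.0500 × 0.4143 + 0.0450 × 0.5857
     = 0.02071500 + 0.02635650
     = 0.04707150

Step 2: Apply Bayes' theorem
P(A|D) = P(D|A)P(A) / P(D)
       = 0.02071500 / 0.04707150
       = 0.4401


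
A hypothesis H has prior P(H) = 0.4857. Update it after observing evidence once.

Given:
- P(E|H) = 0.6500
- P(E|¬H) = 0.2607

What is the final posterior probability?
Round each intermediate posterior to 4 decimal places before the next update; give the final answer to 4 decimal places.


Sequential Bayesian updating:

Initial prior: P(H) = 0.4857

Update 1:
  P(E) = 0.6500 × 0.4857 + 0.2607 × 0.5143 = 0.31570500 + 0.13407801 = 0.44978301
  P(H|E) = 0.31570500 / 0.44978301 = 0.7019

Final posterior: 0.7019


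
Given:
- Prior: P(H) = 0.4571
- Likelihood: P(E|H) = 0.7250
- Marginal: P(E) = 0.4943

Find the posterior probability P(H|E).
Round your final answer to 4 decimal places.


Using Bayes' theorem:

P(H|E) = P(E|H) × P(H) / P(E)
       = 0.7250 × 0.4571 / 0.4943
       = 0.33139750 / 0.4943
       = 0.6704

The evidence strengthens our belief in H.
Prior: 0.4571 → Posterior: 0.6704


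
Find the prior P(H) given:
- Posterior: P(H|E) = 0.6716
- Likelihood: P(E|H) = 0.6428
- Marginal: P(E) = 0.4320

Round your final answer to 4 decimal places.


From Bayes' theorem: P(H|E) = P(E|H) × P(H) / P(E)

Rearranging for P(H):
P(H) = P(H|E) × P(E) / P(E|H)
     = 0.6716 × 0.4320 / 0.6428
     = 0.29013120 / 0.6428
     = 0.4514


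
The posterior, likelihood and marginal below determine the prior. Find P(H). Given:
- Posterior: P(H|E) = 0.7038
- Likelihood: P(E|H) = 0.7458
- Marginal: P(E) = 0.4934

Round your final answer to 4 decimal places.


From Bayes' theorem: P(H|E) = P(E|H) × P(H) / P(E)

Rearranging for P(H):
P(H) = P(H|E) × P(E) / P(E|H)
     = 0.7038 × 0.4934 / 0.7458
     = 0.34725492 / 0.7458
     = 0.4656


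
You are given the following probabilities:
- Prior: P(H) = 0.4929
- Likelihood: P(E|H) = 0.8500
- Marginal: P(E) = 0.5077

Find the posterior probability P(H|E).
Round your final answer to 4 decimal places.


Using Bayes' theorem:

P(H|E) = P(E|H) × P(H) / P(E)
       = 0.8500 × 0.4929 / 0.5077
       = 0.41896500 / 0.5077
       = 0.8252

The evidence strengthens our belief in H.
Prior: 0.4929 → Posterior: 0.8252


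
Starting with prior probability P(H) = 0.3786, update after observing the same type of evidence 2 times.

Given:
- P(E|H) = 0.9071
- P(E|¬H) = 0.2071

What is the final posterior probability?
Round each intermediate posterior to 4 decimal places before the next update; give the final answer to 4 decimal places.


Sequential Bayesian updating:

Initial prior: P(H) = 0.3786

Update 1:
  P(E) = 0.9071 × 0.3786 + 0.2071 × 0.6214 = 0.34342806 + 0.12869194 = 0.47212000
  P(H|E) = 0.34342806 / 0.47212000 = 0.7274

Update 2:
  P(E) = 0.9071 × 0.7274 + 0.2071 × 0.2726 = 0.65982454 + 0.05645546 = 0.71628000
  P(H|E) = 0.65982454 / 0.71628000 = 0.9212

Final posterior: 0.9212


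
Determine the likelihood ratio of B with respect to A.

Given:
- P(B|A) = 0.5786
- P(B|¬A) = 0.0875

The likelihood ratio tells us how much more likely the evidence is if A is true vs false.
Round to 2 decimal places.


Likelihood Ratio (LR) = P(B|A) / P(B|¬A)

LR = 0.5786 / 0.0875
   = 6.61

The evidence is 6.61 times more likely if A is true than if A is false.
Because LR exceeds 1, B is evidence for A.


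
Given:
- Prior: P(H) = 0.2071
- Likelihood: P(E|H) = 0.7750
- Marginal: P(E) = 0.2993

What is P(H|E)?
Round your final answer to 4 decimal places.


Using Bayes' theorem:

P(H|E) = P(E|H) × P(H) / P(E)
       = 0.7750 × 0.2071 / 0.2993
       = 0.16050250 / 0.2993
       = 0.5363

The evidence strengthens our belief in H.
Prior: 0.2071 → Posterior: 0.5363


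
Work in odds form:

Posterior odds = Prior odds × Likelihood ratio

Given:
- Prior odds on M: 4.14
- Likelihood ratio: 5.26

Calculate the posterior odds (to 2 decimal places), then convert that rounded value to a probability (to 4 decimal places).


Step 1: Calculate posterior odds
Posterior odds = Prior odds × LR
               = 4.14 × 5.26
               = 21.78

Step 2: Convert to probability
P(M|E) = Posterior odds / (1 + Posterior odds)
       = 21.78 / (1 + 21.78)
       = 21.78 / 22.78
       = 0.9561

The evidence increased P(M) from 0.8054 to 0.9561.


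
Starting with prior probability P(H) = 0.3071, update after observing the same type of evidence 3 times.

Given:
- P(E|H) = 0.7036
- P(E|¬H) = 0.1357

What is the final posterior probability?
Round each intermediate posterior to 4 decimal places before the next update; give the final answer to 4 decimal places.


Sequential Bayesian updating:

Initial prior: P(H) = 0.3071

Update 1:
  P(E) = 0.7036 × 0.3071 + 0.1357 × 0.6929 = 0.21607556 + 0.09402653 = 0.31010209
  P(H|E) = 0.21607556 / 0.31010209 = 0.6968

Update 2:
  P(E) = 0.7036 × 0.6968 + 0.1357 × 0.3032 = 0.49026848 + 0.04114424 = 0.53141272
  P(H|E) = 0.49026848 / 0.53141272 = 0.9226

Update 3:
  P(E) = 0.7036 × 0.9226 + 0.1357 × 0.0774 = 0.64914136 + 0.01050318 = 0.65964454
  P(H|E) = 0.64914136 / 0.65964454 = 0.9841

Final posterior: 0.9841


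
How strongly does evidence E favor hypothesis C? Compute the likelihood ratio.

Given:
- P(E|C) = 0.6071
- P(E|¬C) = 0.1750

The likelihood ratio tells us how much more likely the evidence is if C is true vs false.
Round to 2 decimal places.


Likelihood Ratio (LR) = P(E|C) / P(E|¬C)

LR = 0.6071 / 0.1750
   = 3.47

The evidence is 3.47 times more likely if C is true than if C is false.
Because LR exceeds 1, E is evidence for C.


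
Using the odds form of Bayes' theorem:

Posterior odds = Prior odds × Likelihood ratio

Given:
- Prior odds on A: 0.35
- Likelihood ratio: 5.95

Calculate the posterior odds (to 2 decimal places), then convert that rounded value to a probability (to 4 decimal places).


Step 1: Calculate posterior odds
Posterior odds = Prior odds × LR
               = 0.35 × 5.95
               = 2.08

Step 2: Convert to probability
P(A|E) = Posterior odds / (1 + Posterior odds)
       = 2.08 / (1 + 2.08)
       = 2.08 / 3.08
       = 0.6753

The evidence increased P(A) from 0.2593 to 0.6753.


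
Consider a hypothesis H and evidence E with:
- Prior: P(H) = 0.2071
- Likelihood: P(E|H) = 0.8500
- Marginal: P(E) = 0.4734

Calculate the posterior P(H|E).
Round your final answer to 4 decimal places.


Using Bayes' theorem:

P(H|E) = P(E|H) × P(H) / P(E)
       = 0.8500 × 0.2071 / 0.4734
       = 0.17603500 / 0.4734
       = 0.3719

The evidence strengthens our belief in H.
Prior: 0.2071 → Posterior: 0.3719


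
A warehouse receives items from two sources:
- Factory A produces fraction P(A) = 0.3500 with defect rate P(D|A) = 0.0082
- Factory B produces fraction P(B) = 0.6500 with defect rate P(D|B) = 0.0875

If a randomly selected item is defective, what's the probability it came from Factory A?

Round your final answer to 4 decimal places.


Let A = from Factory A, D = defective

Given:
- P(A) = 0.3500, P(B) = 0.6500
- P(D|A) = 0.0082, P(D|B) = 0.0875

Step 1: Find P(D)
P(D) = P(D|A)P(A) + P(D|B)P(B)
     = 0.0082 × 0.3500 + 0.0875 × 0.6500
     = 0.00287000 + 0.05687500
     = 0.05974500

Step 2: Apply Bayes' theorem
P(A|D) = P(D|A)P(A) / P(D)
       = 0.00287000 / 0.05974500
       = 0.0480


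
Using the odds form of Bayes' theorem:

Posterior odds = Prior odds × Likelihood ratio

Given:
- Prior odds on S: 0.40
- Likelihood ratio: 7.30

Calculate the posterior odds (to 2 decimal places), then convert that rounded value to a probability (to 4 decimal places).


Step 1: Calculate posterior odds
Posterior odds = Prior odds × LR
               = 0.40 × 7.30
               = 2.92

Step 2: Convert to probability
P(S|E) = Posterior odds / (1 + Posterior odds)
       = 2.92 / (1 + 2.92)
       = 2.92 / 3.92
       = 0.7449

The evidence increased P(S) from 0.2857 to 0.7449.


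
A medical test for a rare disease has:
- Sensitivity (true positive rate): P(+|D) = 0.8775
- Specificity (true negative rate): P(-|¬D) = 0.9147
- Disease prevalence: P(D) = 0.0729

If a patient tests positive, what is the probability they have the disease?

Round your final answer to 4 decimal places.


Let D = has disease, + = positive test

Given:
- P(D) = 0.0729 (prevalence)
- P(+|D) = 0.8775 (sensitivity)
- P(-|¬D) = 0.9147 (specificity)
- P(+|¬D) = 0.0853 (false positive rate = 1 - specificity)

Step 1: Find P(+)
P(+) = P(+|D)P(D) + P(+|¬D)P(¬D)
     = 0.8775 × 0.0729 + 0.0853 × 0.9271
     = 0.06396975 + 0.07908163
     = 0.14305138

Step 2: Apply Bayes' theorem for P(D|+)
P(D|+) = P(+|D)P(D) / P(+)
       = 0.06396975 / 0.14305138
       = 0.4472


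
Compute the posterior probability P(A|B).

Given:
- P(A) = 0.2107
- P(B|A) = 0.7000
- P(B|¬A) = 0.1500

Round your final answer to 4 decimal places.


Bayes' theorem: P(A|B) = P(B|A) × P(A) / P(B)

Step 1: Calculate P(B) using law of total probability
P(B) = P(B|A)P(A) + P(B|¬A)P(¬A)
     = 0.7000 × 0.2107 + 0.1500 × 0.7893
     = 0.14749000 + 0.11839500
     = 0.26588500

Step 2: Apply Bayes' theorem
P(A|B) = P(B|A) × P(A) / P(B)
       = 0.14749000 / 0.26588500
       = 0.5547


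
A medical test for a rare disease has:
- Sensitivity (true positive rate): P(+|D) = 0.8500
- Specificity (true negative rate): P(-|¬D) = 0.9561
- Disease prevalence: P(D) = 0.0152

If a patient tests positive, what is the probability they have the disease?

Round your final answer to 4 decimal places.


Let D = has disease, + = positive test

Given:
- P(D) = 0.0152 (prevalence)
- P(+|D) = 0.8500 (sensitivity)
- P(-|¬D) = 0.9561 (specificity)
- P(+|¬D) = 0.0439 (false positive rate = 1 - specificity)

Step 1: Find P(+)
P(+) = P(+|D)P(D) + P(+|¬D)P(¬D)
     = 0.8500 × 0.0152 + 0.0439 × 0.9848
     = 0.01292000 + 0.04323272
     = 0.05615272

Step 2: Apply Bayes' theorem for P(D|+)
P(D|+) = P(+|D)P(D) / P(+)
       = 0.01292000 / 0.05615272
       = 0.2301


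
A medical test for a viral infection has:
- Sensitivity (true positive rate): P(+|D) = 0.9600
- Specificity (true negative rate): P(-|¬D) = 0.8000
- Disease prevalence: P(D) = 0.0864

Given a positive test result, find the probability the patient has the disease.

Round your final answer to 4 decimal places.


Let D = has disease, + = positive test

Given:
- P(D) = 0.0864 (prevalence)
- P(+|D) = 0.9600 (sensitivity)
- P(-|¬D) = 0.8000 (specificity)
- P(+|¬D) = 0.2000 (false positive rate = 1 - specificity)

Step 1: Find P(+)
P(+) = P(+|D)P(D) + P(+|¬D)P(¬D)
     = 0.9600 × 0.0864 + 0.2000 × 0.9136
     = 0.08294400 + 0.18272000
     = 0.26566400

Step 2: Apply Bayes' theorem for P(D|+)
P(D|+) = P(+|D)P(D) / P(+)
       = 0.08294400 / 0.26566400
       = 0.3122


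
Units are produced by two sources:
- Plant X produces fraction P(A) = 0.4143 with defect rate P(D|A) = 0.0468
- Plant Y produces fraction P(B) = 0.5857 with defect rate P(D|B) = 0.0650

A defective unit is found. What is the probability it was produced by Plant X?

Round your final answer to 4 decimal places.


Let A = from Plant X, D = defective

Given:
- P(A) = 0.4143, P(B) = 0.5857
- P(D|A) = 0.0468, P(D|B) = 0.0650

Step 1: Find P(D)
P(D) = P(D|A)P(A) + P(D|B)P(B)
     = 0.0468 × 0.4143 + 0.0650 × 0.5857
     = 0.01938924 + 0.03807050
     = 0.05745974

Step 2: Apply Bayes' theorem
P(A|D) = P(D|A)P(A) / P(D)
       = 0.01938924 / 0.05745974
       = 0.3374


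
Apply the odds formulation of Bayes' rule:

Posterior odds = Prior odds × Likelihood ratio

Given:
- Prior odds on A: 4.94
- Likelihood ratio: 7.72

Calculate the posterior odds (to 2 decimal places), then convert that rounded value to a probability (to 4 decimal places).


Step 1: Calculate posterior odds
Posterior odds = Prior odds × LR
               = 4.94 × 7.72
               = 38.14

Step 2: Convert to probability
P(A|E) = Posterior odds / (1 + Posterior odds)
       = 38.14 / (1 + 38.14)
       = 38.14 / 39.14
       = 0.9745

The evidence increased P(A) from 0.8316 to 0.9745.


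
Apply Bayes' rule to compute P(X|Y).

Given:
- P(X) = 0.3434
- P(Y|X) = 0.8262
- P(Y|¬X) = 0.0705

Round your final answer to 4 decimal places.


Bayes' theorem: P(X|Y) = P(Y|X) × P(X) / P(Y)

Step 1: Calculate P(Y) using law of total probability
P(Y) = P(Y|X)P(X) + P(Y|¬X)P(¬X)
     = 0.8262 × 0.3434 + 0.0705 × 0.6566
     = 0.28371708 + 0.04629030
     = 0.33000738

Step 2: Apply Bayes' theorem
P(X|Y) = P(Y|X) × P(X) / P(Y)
       = 0.28371708 / 0.33000738
       = 0.8597


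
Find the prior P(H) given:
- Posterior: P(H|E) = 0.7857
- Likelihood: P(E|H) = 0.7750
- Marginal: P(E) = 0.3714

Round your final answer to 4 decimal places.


From Bayes' theorem: P(H|E) = P(E|H) × P(H) / P(E)

Rearranging for P(H):
P(H) = P(H|E) × P(E) / P(E|H)
     = 0.7857 × 0.3714 / 0.7750
     = 0.29180898 / 0.7750
     = 0.3765


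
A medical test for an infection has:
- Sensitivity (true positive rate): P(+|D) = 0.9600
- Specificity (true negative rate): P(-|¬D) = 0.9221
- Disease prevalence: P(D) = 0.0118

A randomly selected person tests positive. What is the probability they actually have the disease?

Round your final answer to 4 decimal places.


Let D = has disease, + = positive test

Given:
- P(D) = 0.0118 (prevalence)
- P(+|D) = 0.9600 (sensitivity)
- P(-|¬D) = 0.9221 (specificity)
- P(+|¬D) = 0.0779 (false positive rate = 1 - specificity)

Step 1: Find P(+)
P(+) = P(+|D)P(D) + P(+|¬D)P(¬D)
     = 0.9600 × 0.0118 + 0.0779 × 0.9882
     = 0.01132800 + 0.07698078
     = 0.08830878

Step 2: Apply Bayes' theorem for P(D|+)
P(D|+) = P(+|D)P(D) / P(+)
       = 0.01132800 / 0.08830878
       = 0.1283


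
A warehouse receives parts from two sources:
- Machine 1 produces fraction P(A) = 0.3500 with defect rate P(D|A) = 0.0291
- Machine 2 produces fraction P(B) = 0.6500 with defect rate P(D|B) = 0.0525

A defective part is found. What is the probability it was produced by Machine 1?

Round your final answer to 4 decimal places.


Let A = from Machine 1, D = defective

Given:
- P(A) = 0.3500, P(B) = 0.6500
- P(D|A) = 0.0291, P(D|B) = 0.0525

Step 1: Find P(D)
P(D) = P(D|A)P(A) + P(D|B)P(B)
     = 0.0291 × 0.3500 + 0.0525 × 0.6500
     = 0.01018500 + 0.03412500
     = 0.04431000

Step 2: Apply Bayes' theorem
P(A|D) = P(D|A)P(A) / P(D)
       = 0.01018500 / 0.04431000
       = 0.2299


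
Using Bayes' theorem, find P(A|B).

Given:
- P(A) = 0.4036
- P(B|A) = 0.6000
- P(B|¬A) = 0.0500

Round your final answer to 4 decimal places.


Bayes' theorem: P(A|B) = P(B|A) × P(A) / P(B)

Step 1: Calculate P(B) using law of total probability
P(B) = P(B|A)P(A) + P(B|¬A)P(¬A)
     = 0.6000 × 0.4036 + 0.0500 × 0.5964
     = 0.24216000 + 0.02982000
     = 0.27198000

Step 2: Apply Bayes' theorem
P(A|B) = P(B|A) × P(A) / P(B)
       = 0.24216000 / 0.27198000
       = 0.8904


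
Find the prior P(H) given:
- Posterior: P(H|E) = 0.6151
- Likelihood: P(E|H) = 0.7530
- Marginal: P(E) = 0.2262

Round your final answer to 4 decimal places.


From Bayes' theorem: P(H|E) = P(E|H) × P(H) / P(E)

Rearranging for P(H):
P(H) = P(H|E) × P(E) / P(E|H)
     = 0.6151 × 0.2262 / 0.7530
     = 0.13913562 / 0.7530
     = 0.1848


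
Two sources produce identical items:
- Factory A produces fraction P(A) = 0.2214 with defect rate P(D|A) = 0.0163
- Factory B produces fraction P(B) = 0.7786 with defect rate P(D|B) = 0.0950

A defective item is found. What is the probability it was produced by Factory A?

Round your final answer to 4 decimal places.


Let A = from Factory A, D = defective

Given:
- P(A) = 0.2214, P(B) = 0.7786
- P(D|A) = 0.0163, P(D|B) = 0.0950

Step 1: Find P(D)
P(D) = P(D|A)P(A) + P(D|B)P(B)
     = 0.0163 × 0.2214 + 0.0950 × 0.7786
     = 0.00360882 + 0.07396700
     = 0.07757582

Step 2: Apply Bayes' theorem
P(A|D) = P(D|A)P(A) / P(D)
       = 0.00360882 / 0.07757582
       = 0.0465


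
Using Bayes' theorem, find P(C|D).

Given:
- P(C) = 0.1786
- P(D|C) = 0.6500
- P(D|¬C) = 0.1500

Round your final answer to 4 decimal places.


Bayes' theorem: P(C|D) = P(D|C) × P(C) / P(D)

Step 1: Calculate P(D) using law of total probability
P(D) = P(D|C)P(C) + P(D|¬C)P(¬C)
     = 0.6500 × 0.1786 + 0.1500 × 0.8214
     = 0.11609000 + 0.12321000
     = 0.23930000

Step 2: Apply Bayes' theorem
P(C|D) = P(D|C) × P(C) / P(D)
       = 0.11609000 / 0.23930000
       = 0.4851


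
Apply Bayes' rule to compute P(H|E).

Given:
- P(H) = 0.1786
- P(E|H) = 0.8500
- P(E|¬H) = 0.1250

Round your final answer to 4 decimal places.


Bayes' theorem: P(H|E) = P(E|H) × P(H) / P(E)

Step 1: Calculate P(E) using law of total probability
P(E) = P(E|H)P(H) + P(E|¬H)P(¬H)
     = 0.8500 × 0.1786 + 0.1250 × 0.8214
     = 0.15181000 + 0.10267500
     = 0.25448500

Step 2: Apply Bayes' theorem
P(H|E) = P(E|H) × P(H) / P(E)
       = 0.15181000 / 0.25448500
       = 0.5965


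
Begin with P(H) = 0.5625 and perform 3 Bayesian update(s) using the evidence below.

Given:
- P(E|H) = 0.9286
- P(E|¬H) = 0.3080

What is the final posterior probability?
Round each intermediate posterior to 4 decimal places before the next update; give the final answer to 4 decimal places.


Sequential Bayesian updating:

Initial prior: P(H) = 0.5625

Update 1:
  P(E) = 0.9286 × 0.5625 + 0.3080 × 0.4375 = 0.52233750 + 0.13475000 = 0.65708750
  P(H|E) = 0.52233750 / 0.65708750 = 0.7949

Update 2:
  P(E) = 0.9286 × 0.7949 + 0.3080 × 0.2051 = 0.73814414 + 0.06317080 = 0.80131494
  P(H|E) = 0.73814414 / 0.80131494 = 0.9212

Update 3:
  P(E) = 0.9286 × 0.9212 + 0.3080 × 0.0788 = 0.85542632 + 0.02427040 = 0.87969672
  P(H|E) = 0.85542632 / 0.87969672 = 0.9724

Final posterior: 0.9724


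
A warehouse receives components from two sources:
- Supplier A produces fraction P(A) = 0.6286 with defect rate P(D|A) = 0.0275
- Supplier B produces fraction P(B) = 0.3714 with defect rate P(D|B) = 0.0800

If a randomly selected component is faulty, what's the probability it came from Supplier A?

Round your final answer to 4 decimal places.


Let A = from Supplier A, D = faulty

Given:
- P(A) = 0.6286, P(B) = 0.3714
- P(D|A) = 0.0275, P(D|B) = 0.0800

Step 1: Find P(D)
P(D) = P(D|A)P(A) + P(D|B)P(B)
     = 0.0275 × 0.6286 + 0.0800 × 0.3714
     = 0.01728650 + 0.02971200
     = 0.04699850

Step 2: Apply Bayes' theorem
P(A|D) = P(D|A)P(A) / P(D)
       = 0.01728650 / 0.04699850
       = 0.3678


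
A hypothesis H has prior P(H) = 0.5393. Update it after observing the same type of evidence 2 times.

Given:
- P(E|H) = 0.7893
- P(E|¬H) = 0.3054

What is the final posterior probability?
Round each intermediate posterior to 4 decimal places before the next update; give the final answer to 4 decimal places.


Sequential Bayesian updating:

Initial prior: P(H) = 0.5393

Update 1:
  P(E) = 0.7893 × 0.5393 + 0.3054 × 0.4607 = 0.42566949 + 0.14069778 = 0.56636727
  P(H|E) = 0.42566949 / 0.56636727 = 0.7516

Update 2:
  P(E) = 0.7893 × 0.7516 + 0.3054 × 0.2484 = 0.59323788 + 0.07586136 = 0.66909924
  P(H|E) = 0.59323788 / 0.66909924 = 0.8866

Final posterior: 0.8866


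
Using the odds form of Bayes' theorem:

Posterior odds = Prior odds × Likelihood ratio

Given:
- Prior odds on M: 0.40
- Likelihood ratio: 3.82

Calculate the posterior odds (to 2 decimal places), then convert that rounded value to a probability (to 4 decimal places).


Step 1: Calculate posterior odds
Posterior odds = Prior odds × LR
               = 0.40 × 3.82
               = 1.53

Step 2: Convert to probability
P(M|E) = Posterior odds / (1 + Posterior odds)
       = 1.53 / (1 + 1.53)
       = 1.53 / 2.53
       = 0.6047

The evidence increased P(M) from 0.2857 to 0.6047.


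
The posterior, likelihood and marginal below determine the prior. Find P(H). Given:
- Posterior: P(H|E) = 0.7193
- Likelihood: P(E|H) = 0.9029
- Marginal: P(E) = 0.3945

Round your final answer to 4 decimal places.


From Bayes' theorem: P(H|E) = P(E|H) × P(H) / P(E)

Rearranging for P(H):
P(H) = P(H|E) × P(E) / P(E|H)
     = 0.7193 × 0.3945 / 0.9029
     = 0.28376385 / 0.9029
     = 0.3143


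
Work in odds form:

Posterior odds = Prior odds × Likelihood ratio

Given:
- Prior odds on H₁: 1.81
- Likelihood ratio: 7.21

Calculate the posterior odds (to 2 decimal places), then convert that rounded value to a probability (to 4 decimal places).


Step 1: Calculate posterior odds
Posterior odds = Prior odds × LR
               = 1.81 × 7.21
               = 13.05

Step 2: Convert to probability
P(H₁|E) = Posterior odds / (1 + Posterior odds)
       = 13.05 / (1 + 13.05)
       = 13.05 / 14.05
       = 0.9288

The evidence increased P(H₁) from 0.6441 to 0.9288.


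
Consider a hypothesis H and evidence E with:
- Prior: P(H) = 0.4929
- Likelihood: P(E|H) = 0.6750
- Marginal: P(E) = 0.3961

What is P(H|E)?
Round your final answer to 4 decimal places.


Using Bayes' theorem:

P(H|E) = P(E|H) × P(H) / P(E)
       = 0.6750 × 0.4929 / 0.3961
       = 0.33270750 / 0.3961
       = 0.8400

The evidence strengthens our belief in H.
Prior: 0.4929 → Posterior: 0.8400


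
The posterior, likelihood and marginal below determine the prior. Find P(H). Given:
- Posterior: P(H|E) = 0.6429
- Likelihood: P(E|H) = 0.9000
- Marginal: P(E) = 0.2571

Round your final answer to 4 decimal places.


From Bayes' theorem: P(H|E) = P(E|H) × P(H) / P(E)

Rearranging for P(H):
P(H) = P(H|E) × P(E) / P(E|H)
     = 0.6429 × 0.2571 / 0.9000
     = 0.16528959 / 0.9000
     = 0.1837


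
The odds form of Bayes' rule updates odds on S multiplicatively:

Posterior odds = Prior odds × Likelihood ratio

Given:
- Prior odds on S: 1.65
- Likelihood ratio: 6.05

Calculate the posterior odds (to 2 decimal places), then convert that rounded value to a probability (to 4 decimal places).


Step 1: Calculate posterior odds
Posterior odds = Prior odds × LR
               = 1.65 × 6.05
               = 9.98

Step 2: Convert to probability
P(S|E) = Posterior odds / (1 + Posterior odds)
       = 9.98 / (1 + 9.98)
       = 9.98 / 10.98
       = 0.9089

The evidence increased P(S) from 0.6226 to 0.9089.


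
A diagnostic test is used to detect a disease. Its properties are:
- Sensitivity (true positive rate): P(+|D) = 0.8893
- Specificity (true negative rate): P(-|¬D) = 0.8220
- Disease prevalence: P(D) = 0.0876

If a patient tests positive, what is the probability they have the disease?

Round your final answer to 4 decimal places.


Let D = has disease, + = positive test

Given:
- P(D) = 0.0876 (prevalence)
- P(+|D) = 0.8893 (sensitivity)
- P(-|¬D) = 0.8220 (specificity)
- P(+|¬D) = 0.1780 (false positive rate = 1 - specificity)

Step 1: Find P(+)
P(+) = P(+|D)P(D) + P(+|¬D)P(¬D)
     = 0.8893 × 0.0876 + 0.1780 × 0.9124
     = 0.07790268 + 0.16240720
     = 0.24030988

Step 2: Apply Bayes' theorem for P(D|+)
P(D|+) = P(+|D)P(D) / P(+)
       = 0.07790268 / 0.24030988
       = 0.3242


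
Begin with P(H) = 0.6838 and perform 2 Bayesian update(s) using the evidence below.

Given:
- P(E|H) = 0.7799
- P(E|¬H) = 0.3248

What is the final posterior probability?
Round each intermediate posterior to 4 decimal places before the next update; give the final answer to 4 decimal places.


Sequential Bayesian updating:

Initial prior: P(H) = 0.6838

Update 1:
  P(E) = 0.7799 × 0.6838 + 0.3248 × 0.3162 = 0.53329562 + 0.10270176 = 0.63599738
  P(H|E) = 0.53329562 / 0.63599738 = 0.8385

Update 2:
  P(E) = 0.7799 × 0.8385 + 0.3248 × 0.1615 = 0.65394615 + 0.05245520 = 0.70640135
  P(H|E) = 0.65394615 / 0.70640135 = 0.9257

Final posterior: 0.9257


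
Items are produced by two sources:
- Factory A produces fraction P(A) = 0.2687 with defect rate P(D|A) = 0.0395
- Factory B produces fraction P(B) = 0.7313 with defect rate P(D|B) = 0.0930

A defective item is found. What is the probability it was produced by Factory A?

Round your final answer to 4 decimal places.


Let A = from Factory A, D = defective

Given:
- P(A) = 0.2687, P(B) = 0.7313
- P(D|A) = 0.0395, P(D|B) = 0.0930

Step 1: Find P(D)
P(D) = P(D|A)P(A) + P(D|B)P(B)
     = 0.0395 × 0.2687 + 0.0930 × 0.7313
     = 0.01061365 + 0.06801090
     = 0.07862455

Step 2: Apply Bayes' theorem
P(A|D) = P(D|A)P(A) / P(D)
       = 0.01061365 / 0.07862455
       = 0.1350


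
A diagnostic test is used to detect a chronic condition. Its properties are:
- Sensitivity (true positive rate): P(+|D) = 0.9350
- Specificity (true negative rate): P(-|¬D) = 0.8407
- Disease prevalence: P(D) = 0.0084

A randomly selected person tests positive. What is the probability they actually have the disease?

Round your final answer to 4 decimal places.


Let D = has disease, + = positive test

Given:
- P(D) = 0.0084 (prevalence)
- P(+|D) = 0.9350 (sensitivity)
- P(-|¬D) = 0.8407 (specificity)
- P(+|¬D) = 0.1593 (false positive rate = 1 - specificity)

Step 1: Find P(+)
P(+) = P(+|D)P(D) + P(+|¬D)P(¬D)
     = 0.9350 × 0.0084 + 0.1593 × 0.9916
     = 0.00785400 + 0.15796188
     = 0.16581588

Step 2: Apply Bayes' theorem for P(D|+)
P(D|+) = P(+|D)P(D) / P(+)
       = 0.00785400 / 0.16581588
       = 0.0474


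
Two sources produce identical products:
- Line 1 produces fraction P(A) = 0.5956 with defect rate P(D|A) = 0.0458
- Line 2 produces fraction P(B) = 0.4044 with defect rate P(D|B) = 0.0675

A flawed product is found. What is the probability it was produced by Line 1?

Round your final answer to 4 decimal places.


Let A = from Line 1, D = flawed

Given:
- P(A) = 0.5956, P(B) = 0.4044
- P(D|A) = 0.0458, P(D|B) = 0.0675

Step 1: Find P(D)
P(D) = P(D|A)P(A) + P(D|B)P(B)
     = 0.0458 × 0.5956 + 0.0675 × 0.4044
     = 0.02727848 + 0.02729700
     = 0.05457548

Step 2: Apply Bayes' theorem
P(A|D) = P(D|A)P(A) / P(D)
       = 0.02727848 / 0.05457548
       = 0.4998


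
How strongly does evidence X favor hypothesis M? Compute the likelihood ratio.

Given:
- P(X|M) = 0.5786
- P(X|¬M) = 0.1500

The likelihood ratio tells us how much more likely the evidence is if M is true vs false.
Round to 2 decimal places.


Likelihood Ratio (LR) = P(X|M) / P(X|¬M)

LR = 0.5786 / 0.1500
   = 3.86

The evidence is 3.86 times more likely if M is true than if M is false.
Since LR > 1, the evidence supports M over ¬M.


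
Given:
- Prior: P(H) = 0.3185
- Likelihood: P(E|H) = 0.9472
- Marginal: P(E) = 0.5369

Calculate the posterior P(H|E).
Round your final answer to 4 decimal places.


Using Bayes' theorem:

P(H|E) = P(E|H) × P(H) / P(E)
       = 0.9472 × 0.3185 / 0.5369
       = 0.30168320 / 0.5369
       = 0.5619

The evidence strengthens our belief in H.
Prior: 0.3185 → Posterior: 0.5619


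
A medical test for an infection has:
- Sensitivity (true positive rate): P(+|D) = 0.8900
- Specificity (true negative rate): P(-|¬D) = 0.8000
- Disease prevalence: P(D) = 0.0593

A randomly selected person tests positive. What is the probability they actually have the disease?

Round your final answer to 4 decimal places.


Let D = has disease, + = positive test

Given:
- P(D) = 0.0593 (prevalence)
- P(+|D) = 0.8900 (sensitivity)
- P(-|¬D) = 0.8000 (specificity)
- P(+|¬D) = 0.2000 (false positive rate = 1 - specificity)

Step 1: Find P(+)
P(+) = P(+|D)P(D) + P(+|¬D)P(¬D)
     = 0.8900 × 0.0593 + 0.2000 × 0.9407
     = 0.05277700 + 0.18814000
     = 0.24091700

Step 2: Apply Bayes' theorem for P(D|+)
P(D|+) = P(+|D)P(D) / P(+)
       = 0.05277700 / 0.24091700
       = 0.2191


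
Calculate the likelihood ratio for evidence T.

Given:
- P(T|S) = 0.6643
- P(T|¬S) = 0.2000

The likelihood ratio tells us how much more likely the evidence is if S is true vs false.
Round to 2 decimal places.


Likelihood Ratio (LR) = P(T|S) / P(T|¬S)

LR = 0.6643 / 0.2000
   = 3.32

The evidence is 3.32 times more likely if S is true than if S is false.
LR > 1, so observing T raises the odds in favor of S.


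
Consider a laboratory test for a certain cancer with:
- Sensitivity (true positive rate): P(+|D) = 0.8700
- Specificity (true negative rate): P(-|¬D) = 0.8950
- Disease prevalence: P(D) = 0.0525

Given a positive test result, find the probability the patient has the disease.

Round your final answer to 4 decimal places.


Let D = has disease, + = positive test

Given:
- P(D) = 0.0525 (prevalence)
- P(+|D) = 0.8700 (sensitivity)
- P(-|¬D) = 0.8950 (specificity)
- P(+|¬D) = 0.1050 (false positive rate = 1 - specificity)

Step 1: Find P(+)
P(+) = P(+|D)P(D) + P(+|¬D)P(¬D)
     = 0.8700 × 0.0525 + 0.1050 × 0.9475
     = 0.04567500 + 0.09948750
     = 0.14516250

Step 2: Apply Bayes' theorem for P(D|+)
P(D|+) = P(+|D)P(D) / P(+)
       = 0.04567500 / 0.14516250
       = 0.3146


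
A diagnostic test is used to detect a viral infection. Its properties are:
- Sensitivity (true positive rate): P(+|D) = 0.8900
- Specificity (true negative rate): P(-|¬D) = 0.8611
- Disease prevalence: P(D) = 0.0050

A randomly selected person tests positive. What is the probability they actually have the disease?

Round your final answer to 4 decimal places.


Let D = has disease, + = positive test

Given:
- P(D) = 0.0050 (prevalence)
- P(+|D) = 0.8900 (sensitivity)
- P(-|¬D) = 0.8611 (specificity)
- P(+|¬D) = 0.1389 (false positive rate = 1 - specificity)

Step 1: Find P(+)
P(+) = P(+|D)P(D) + P(+|¬D)P(¬D)
     = 0.8900 × 0.0050 + 0.1389 × 0.9950
     = 0.00445000 + 0.13820550
     = 0.14265550

Step 2: Apply Bayes' theorem for P(D|+)
P(D|+) = P(+|D)P(D) / P(+)
       = 0.00445000 / 0.14265550
       = 0.0312


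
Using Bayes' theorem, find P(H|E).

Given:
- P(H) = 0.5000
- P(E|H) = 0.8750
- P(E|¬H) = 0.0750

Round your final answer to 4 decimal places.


Bayes' theorem: P(H|E) = P(E|H) × P(H) / P(E)

Step 1: Calculate P(E) using law of total probability
P(E) = P(E|H)P(H) + P(E|¬H)P(¬H)
     = 0.8750 × 0.5000 + 0.0750 × 0.5000
     = 0.43750000 + 0.03750000
     = 0.47500000

Step 2: Apply Bayes' theorem
P(H|E) = P(E|H) × P(H) / P(E)
       = 0.43750000 / 0.47500000
       = 0.9211


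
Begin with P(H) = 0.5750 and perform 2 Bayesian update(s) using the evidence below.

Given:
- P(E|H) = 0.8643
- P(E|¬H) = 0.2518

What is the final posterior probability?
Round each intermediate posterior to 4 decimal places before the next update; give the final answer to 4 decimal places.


Sequential Bayesian updating:

Initial prior: P(H) = 0.5750

Update 1:
  P(E) = 0.8643 × 0.5750 + 0.2518 × 0.4250 = 0.49697250 + 0.10701500 = 0.60398750
  P(H|E) = 0.49697250 / 0.60398750 = 0.8228

Update 2:
  P(E) = 0.8643 × 0.8228 + 0.2518 × 0.1772 = 0.71114604 + 0.04461896 = 0.75576500
  P(H|E) = 0.71114604 / 0.75576500 = 0.9410

Final posterior: 0.9410


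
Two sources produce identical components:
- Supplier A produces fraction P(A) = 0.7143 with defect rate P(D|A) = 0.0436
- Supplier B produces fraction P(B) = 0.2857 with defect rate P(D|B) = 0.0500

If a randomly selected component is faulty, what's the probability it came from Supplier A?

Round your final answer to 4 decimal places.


Let A = from Supplier A, D = faulty

Given:
- P(A) = 0.7143, P(B) = 0.2857
- P(D|A) = 0.0436, P(D|B) = 0.0500

Step 1: Find P(D)
P(D) = P(D|A)P(A) + P(D|B)P(B)
     = 0.0436 × 0.7143 + 0.0500 × 0.2857
     = 0.03114348 + 0.01428500
     = 0.04542848

Step 2: Apply Bayes' theorem
P(A|D) = P(D|A)P(A) / P(D)
       = 0.03114348 / 0.04542848
       = 0.6855


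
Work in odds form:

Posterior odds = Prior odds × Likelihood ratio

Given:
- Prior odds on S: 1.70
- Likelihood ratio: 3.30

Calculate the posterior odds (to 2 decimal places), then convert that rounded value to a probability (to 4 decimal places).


Step 1: Calculate posterior odds
Posterior odds = Prior odds × LR
               = 1.70 × 3.30
               = 5.61

Step 2: Convert to probability
P(S|E) = Posterior odds / (1 + Posterior odds)
       = 5.61 / (1 + 5.61)
       = 5.61 / 6.61
       = 0.8487

The evidence increased P(S) from 0.6296 to 0.8487.


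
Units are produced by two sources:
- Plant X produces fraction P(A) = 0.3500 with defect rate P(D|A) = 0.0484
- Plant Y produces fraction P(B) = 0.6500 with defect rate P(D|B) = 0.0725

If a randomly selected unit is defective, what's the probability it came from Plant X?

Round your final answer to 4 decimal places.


Let A = from Plant X, D = defective

Given:
- P(A) = 0.3500, P(B) = 0.6500
- P(D|A) = 0.0484, P(D|B) = 0.0725

Step 1: Find P(D)
P(D) = P(D|A)P(A) + P(D|B)P(B)
     = 0.0484 × 0.3500 + 0.0725 × 0.6500
     = 0.01694000 + 0.04712500
     = 0.06406500

Step 2: Apply Bayes' theorem
P(A|D) = P(D|A)P(A) / P(D)
       = 0.01694000 / 0.06406500
       = 0.2644


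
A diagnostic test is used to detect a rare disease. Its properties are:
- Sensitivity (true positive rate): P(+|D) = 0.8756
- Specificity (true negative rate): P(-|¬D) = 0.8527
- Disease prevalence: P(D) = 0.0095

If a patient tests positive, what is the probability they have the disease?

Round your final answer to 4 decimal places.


Let D = has disease, + = positive test

Given:
- P(D) = 0.0095 (prevalence)
- P(+|D) = 0.8756 (sensitivity)
- P(-|¬D) = 0.8527 (specificity)
- P(+|¬D) = 0.1473 (false positive rate = 1 - specificity)

Step 1: Find P(+)
P(+) = P(+|D)P(D) + P(+|¬D)P(¬D)
     = 0.8756 × 0.0095 + 0.1473 × 0.9905
     = 0.00831820 + 0.14590065
     = 0.15421885

Step 2: Apply Bayes' theorem for P(D|+)
P(D|+) = P(+|D)P(D) / P(+)
       = 0.00831820 / 0.15421885
       = 0.0539
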